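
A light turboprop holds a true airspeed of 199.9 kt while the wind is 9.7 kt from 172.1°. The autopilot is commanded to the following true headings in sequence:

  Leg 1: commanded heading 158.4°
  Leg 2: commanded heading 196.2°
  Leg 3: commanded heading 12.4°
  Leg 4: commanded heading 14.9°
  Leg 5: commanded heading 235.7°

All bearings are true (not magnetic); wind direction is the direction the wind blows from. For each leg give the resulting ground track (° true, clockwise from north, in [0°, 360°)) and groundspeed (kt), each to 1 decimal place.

Leg 1: heading 158.4°; drift -0.7° → track 157.7°, groundspeed 190.5 kt
Leg 2: heading 196.2°; drift +1.2° → track 197.4°, groundspeed 191.1 kt
Leg 3: heading 12.4°; drift -0.9° → track 11.5°, groundspeed 209.0 kt
Leg 4: heading 14.9°; drift -1.0° → track 13.9°, groundspeed 208.9 kt
Leg 5: heading 235.7°; drift +2.5° → track 238.2°, groundspeed 195.8 kt

Leg 1: track=157.7°, groundspeed=190.5 kt
Leg 2: track=197.4°, groundspeed=191.1 kt
Leg 3: track=11.5°, groundspeed=209.0 kt
Leg 4: track=13.9°, groundspeed=208.9 kt
Leg 5: track=238.2°, groundspeed=195.8 kt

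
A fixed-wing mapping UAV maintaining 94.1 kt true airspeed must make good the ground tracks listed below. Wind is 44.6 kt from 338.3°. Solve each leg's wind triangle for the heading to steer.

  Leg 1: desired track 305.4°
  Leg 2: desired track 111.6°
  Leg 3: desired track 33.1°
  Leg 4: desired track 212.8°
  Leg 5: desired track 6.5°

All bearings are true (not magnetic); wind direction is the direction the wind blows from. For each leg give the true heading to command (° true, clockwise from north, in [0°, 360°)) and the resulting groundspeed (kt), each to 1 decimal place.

Leg 1: heading=320.3°, groundspeed=53.5 kt
Leg 2: heading=91.4°, groundspeed=118.9 kt
Leg 3: heading=10.3°, groundspeed=61.0 kt
Leg 4: heading=235.5°, groundspeed=112.7 kt
Leg 5: heading=353.6°, groundspeed=52.4 kt

Leg 1: desired track 305.4°; wind correction +14.9° → command heading 320.3°, groundspeed 53.5 kt
Leg 2: desired track 111.6°; wind correction -20.2° → command heading 91.4°, groundspeed 118.9 kt
Leg 3: desired track 33.1°; wind correction -22.8° → command heading 10.3°, groundspeed 61.0 kt
Leg 4: desired track 212.8°; wind correction +22.7° → command heading 235.5°, groundspeed 112.7 kt
Leg 5: desired track 6.5°; wind correction -12.9° → command heading 353.6°, groundspeed 52.4 kt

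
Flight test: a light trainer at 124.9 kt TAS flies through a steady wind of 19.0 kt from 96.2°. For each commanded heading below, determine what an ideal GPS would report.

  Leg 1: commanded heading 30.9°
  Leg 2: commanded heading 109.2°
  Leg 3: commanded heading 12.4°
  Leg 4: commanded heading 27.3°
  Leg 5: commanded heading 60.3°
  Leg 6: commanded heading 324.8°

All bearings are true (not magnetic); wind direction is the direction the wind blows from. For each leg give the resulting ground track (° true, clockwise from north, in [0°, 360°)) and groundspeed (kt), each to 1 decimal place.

Leg 1: heading 30.9°; drift -8.4° → track 22.5°, groundspeed 118.2 kt
Leg 2: heading 109.2°; drift +2.3° → track 111.5°, groundspeed 106.5 kt
Leg 3: heading 12.4°; drift -8.7° → track 3.7°, groundspeed 124.3 kt
Leg 4: heading 27.3°; drift -8.5° → track 18.8°, groundspeed 119.4 kt
Leg 5: heading 60.3°; drift -5.8° → track 54.5°, groundspeed 110.1 kt
Leg 6: heading 324.8°; drift -5.9° → track 318.9°, groundspeed 138.2 kt

Leg 1: track=22.5°, groundspeed=118.2 kt
Leg 2: track=111.5°, groundspeed=106.5 kt
Leg 3: track=3.7°, groundspeed=124.3 kt
Leg 4: track=18.8°, groundspeed=119.4 kt
Leg 5: track=54.5°, groundspeed=110.1 kt
Leg 6: track=318.9°, groundspeed=138.2 kt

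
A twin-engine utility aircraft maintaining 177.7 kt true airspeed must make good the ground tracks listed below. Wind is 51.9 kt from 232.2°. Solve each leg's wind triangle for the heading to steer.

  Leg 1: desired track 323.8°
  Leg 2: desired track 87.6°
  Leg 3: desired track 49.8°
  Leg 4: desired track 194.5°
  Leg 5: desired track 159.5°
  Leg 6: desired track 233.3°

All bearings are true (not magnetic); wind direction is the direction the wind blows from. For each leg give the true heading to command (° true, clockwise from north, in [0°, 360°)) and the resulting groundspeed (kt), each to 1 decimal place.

Leg 1: heading=306.8°, groundspeed=171.4 kt
Leg 2: heading=97.3°, groundspeed=217.4 kt
Leg 3: heading=49.1°, groundspeed=229.5 kt
Leg 4: heading=204.8°, groundspeed=133.8 kt
Leg 5: heading=175.7°, groundspeed=155.2 kt
Leg 6: heading=233.0°, groundspeed=125.8 kt

Leg 1: desired track 323.8°; wind correction -17.0° → command heading 306.8°, groundspeed 171.4 kt
Leg 2: desired track 87.6°; wind correction +9.7° → command heading 97.3°, groundspeed 217.4 kt
Leg 3: desired track 49.8°; wind correction -0.7° → command heading 49.1°, groundspeed 229.5 kt
Leg 4: desired track 194.5°; wind correction +10.3° → command heading 204.8°, groundspeed 133.8 kt
Leg 5: desired track 159.5°; wind correction +16.2° → command heading 175.7°, groundspeed 155.2 kt
Leg 6: desired track 233.3°; wind correction -0.3° → command heading 233.0°, groundspeed 125.8 kt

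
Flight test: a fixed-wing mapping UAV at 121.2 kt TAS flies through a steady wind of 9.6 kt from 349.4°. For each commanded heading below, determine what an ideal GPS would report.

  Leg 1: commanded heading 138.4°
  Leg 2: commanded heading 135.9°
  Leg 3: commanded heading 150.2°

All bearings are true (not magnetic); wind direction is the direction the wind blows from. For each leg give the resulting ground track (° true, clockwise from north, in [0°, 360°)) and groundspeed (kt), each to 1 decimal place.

Leg 1: track=140.6°, groundspeed=129.5 kt
Leg 2: track=138.2°, groundspeed=129.3 kt
Leg 3: track=151.6°, groundspeed=130.3 kt

Leg 1: heading 138.4°; drift +2.2° → track 140.6°, groundspeed 129.5 kt
Leg 2: heading 135.9°; drift +2.3° → track 138.2°, groundspeed 129.3 kt
Leg 3: heading 150.2°; drift +1.4° → track 151.6°, groundspeed 130.3 kt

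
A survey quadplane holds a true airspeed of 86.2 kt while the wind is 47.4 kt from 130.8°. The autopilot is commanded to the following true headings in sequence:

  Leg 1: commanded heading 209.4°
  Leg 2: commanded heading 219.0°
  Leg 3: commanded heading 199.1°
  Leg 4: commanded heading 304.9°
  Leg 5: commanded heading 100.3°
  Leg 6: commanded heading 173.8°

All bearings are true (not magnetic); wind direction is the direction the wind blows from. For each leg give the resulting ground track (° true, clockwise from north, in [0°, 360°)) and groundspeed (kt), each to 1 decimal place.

Leg 1: track=240.6°, groundspeed=89.8 kt
Leg 2: track=248.2°, groundspeed=97.1 kt
Leg 3: track=231.8°, groundspeed=81.6 kt
Leg 4: track=307.0°, groundspeed=133.4 kt
Leg 5: track=72.4°, groundspeed=51.3 kt
Leg 6: track=205.9°, groundspeed=60.8 kt

Leg 1: heading 209.4°; drift +31.2° → track 240.6°, groundspeed 89.8 kt
Leg 2: heading 219.0°; drift +29.2° → track 248.2°, groundspeed 97.1 kt
Leg 3: heading 199.1°; drift +32.7° → track 231.8°, groundspeed 81.6 kt
Leg 4: heading 304.9°; drift +2.1° → track 307.0°, groundspeed 133.4 kt
Leg 5: heading 100.3°; drift -27.9° → track 72.4°, groundspeed 51.3 kt
Leg 6: heading 173.8°; drift +32.1° → track 205.9°, groundspeed 60.8 kt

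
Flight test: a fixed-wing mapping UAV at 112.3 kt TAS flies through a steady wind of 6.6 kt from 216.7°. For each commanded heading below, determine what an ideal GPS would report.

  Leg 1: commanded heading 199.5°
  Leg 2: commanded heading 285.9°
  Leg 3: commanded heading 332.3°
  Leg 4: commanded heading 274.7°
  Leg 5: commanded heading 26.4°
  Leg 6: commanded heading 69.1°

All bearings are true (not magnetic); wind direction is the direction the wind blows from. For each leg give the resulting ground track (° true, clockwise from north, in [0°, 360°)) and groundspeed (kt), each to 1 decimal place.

Leg 1: heading 199.5°; drift -1.1° → track 198.4°, groundspeed 106.0 kt
Leg 2: heading 285.9°; drift +3.2° → track 289.1°, groundspeed 110.1 kt
Leg 3: heading 332.3°; drift +3.0° → track 335.3°, groundspeed 115.3 kt
Leg 4: heading 274.7°; drift +2.9° → track 277.6°, groundspeed 108.9 kt
Leg 5: heading 26.4°; drift +0.6° → track 27.0°, groundspeed 118.8 kt
Leg 6: heading 69.1°; drift -1.7° → track 67.4°, groundspeed 117.9 kt

Leg 1: track=198.4°, groundspeed=106.0 kt
Leg 2: track=289.1°, groundspeed=110.1 kt
Leg 3: track=335.3°, groundspeed=115.3 kt
Leg 4: track=277.6°, groundspeed=108.9 kt
Leg 5: track=27.0°, groundspeed=118.8 kt
Leg 6: track=67.4°, groundspeed=117.9 kt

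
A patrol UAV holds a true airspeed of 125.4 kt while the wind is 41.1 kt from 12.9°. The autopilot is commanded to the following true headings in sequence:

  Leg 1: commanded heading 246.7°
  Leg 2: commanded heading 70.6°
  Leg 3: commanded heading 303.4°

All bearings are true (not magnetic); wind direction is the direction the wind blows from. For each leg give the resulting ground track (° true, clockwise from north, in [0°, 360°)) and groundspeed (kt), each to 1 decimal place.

Leg 1: track=234.2°, groundspeed=153.3 kt
Leg 2: track=89.2°, groundspeed=109.1 kt
Leg 3: track=284.3°, groundspeed=117.5 kt

Leg 1: heading 246.7°; drift -12.5° → track 234.2°, groundspeed 153.3 kt
Leg 2: heading 70.6°; drift +18.6° → track 89.2°, groundspeed 109.1 kt
Leg 3: heading 303.4°; drift -19.1° → track 284.3°, groundspeed 117.5 kt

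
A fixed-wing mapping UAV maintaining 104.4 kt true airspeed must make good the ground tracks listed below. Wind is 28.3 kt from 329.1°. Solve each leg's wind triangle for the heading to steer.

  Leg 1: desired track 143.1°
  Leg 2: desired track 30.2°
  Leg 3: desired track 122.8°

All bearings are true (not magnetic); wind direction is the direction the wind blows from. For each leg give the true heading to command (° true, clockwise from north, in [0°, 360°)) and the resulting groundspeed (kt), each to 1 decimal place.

Leg 1: heading=141.5°, groundspeed=132.5 kt
Leg 2: heading=16.5°, groundspeed=87.7 kt
Leg 3: heading=115.9°, groundspeed=129.0 kt

Leg 1: desired track 143.1°; wind correction -1.6° → command heading 141.5°, groundspeed 132.5 kt
Leg 2: desired track 30.2°; wind correction -13.7° → command heading 16.5°, groundspeed 87.7 kt
Leg 3: desired track 122.8°; wind correction -6.9° → command heading 115.9°, groundspeed 129.0 kt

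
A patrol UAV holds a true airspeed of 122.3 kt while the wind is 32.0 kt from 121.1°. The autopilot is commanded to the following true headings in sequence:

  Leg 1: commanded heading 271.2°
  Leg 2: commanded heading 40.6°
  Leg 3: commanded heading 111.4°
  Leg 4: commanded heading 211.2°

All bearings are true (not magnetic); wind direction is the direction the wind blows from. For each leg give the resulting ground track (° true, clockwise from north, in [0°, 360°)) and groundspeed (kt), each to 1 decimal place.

Leg 1: track=277.3°, groundspeed=150.9 kt
Leg 2: track=25.5°, groundspeed=121.2 kt
Leg 3: track=108.0°, groundspeed=90.9 kt
Leg 4: track=225.9°, groundspeed=126.5 kt

Leg 1: heading 271.2°; drift +6.1° → track 277.3°, groundspeed 150.9 kt
Leg 2: heading 40.6°; drift -15.1° → track 25.5°, groundspeed 121.2 kt
Leg 3: heading 111.4°; drift -3.4° → track 108.0°, groundspeed 90.9 kt
Leg 4: heading 211.2°; drift +14.7° → track 225.9°, groundspeed 126.5 kt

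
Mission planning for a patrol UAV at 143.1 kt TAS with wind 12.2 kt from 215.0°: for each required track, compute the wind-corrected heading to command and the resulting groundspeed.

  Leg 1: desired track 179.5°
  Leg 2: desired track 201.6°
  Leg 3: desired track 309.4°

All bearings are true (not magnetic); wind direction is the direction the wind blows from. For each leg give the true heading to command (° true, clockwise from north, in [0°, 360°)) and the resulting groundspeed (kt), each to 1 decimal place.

Leg 1: desired track 179.5°; wind correction +2.8° → command heading 182.3°, groundspeed 133.0 kt
Leg 2: desired track 201.6°; wind correction +1.1° → command heading 202.7°, groundspeed 131.2 kt
Leg 3: desired track 309.4°; wind correction -4.9° → command heading 304.5°, groundspeed 143.5 kt

Leg 1: heading=182.3°, groundspeed=133.0 kt
Leg 2: heading=202.7°, groundspeed=131.2 kt
Leg 3: heading=304.5°, groundspeed=143.5 kt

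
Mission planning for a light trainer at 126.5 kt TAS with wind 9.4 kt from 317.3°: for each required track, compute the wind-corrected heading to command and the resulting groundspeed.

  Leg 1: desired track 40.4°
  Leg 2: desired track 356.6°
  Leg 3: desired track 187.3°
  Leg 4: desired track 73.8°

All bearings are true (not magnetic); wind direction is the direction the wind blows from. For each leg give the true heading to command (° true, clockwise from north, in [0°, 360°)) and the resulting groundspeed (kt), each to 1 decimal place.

Leg 1: desired track 40.4°; wind correction -4.2° → command heading 36.2°, groundspeed 125.0 kt
Leg 2: desired track 356.6°; wind correction -2.7° → command heading 353.9°, groundspeed 119.1 kt
Leg 3: desired track 187.3°; wind correction +3.3° → command heading 190.6°, groundspeed 132.3 kt
Leg 4: desired track 73.8°; wind correction -3.8° → command heading 70.0°, groundspeed 130.4 kt

Leg 1: heading=36.2°, groundspeed=125.0 kt
Leg 2: heading=353.9°, groundspeed=119.1 kt
Leg 3: heading=190.6°, groundspeed=132.3 kt
Leg 4: heading=70.0°, groundspeed=130.4 kt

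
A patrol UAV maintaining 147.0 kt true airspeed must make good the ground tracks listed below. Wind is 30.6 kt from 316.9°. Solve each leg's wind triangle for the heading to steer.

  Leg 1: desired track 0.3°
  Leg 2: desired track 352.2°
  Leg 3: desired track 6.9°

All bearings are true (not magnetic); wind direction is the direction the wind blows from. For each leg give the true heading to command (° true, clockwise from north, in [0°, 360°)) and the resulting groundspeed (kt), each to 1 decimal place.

Leg 1: heading=352.1°, groundspeed=123.3 kt
Leg 2: heading=345.3°, groundspeed=121.0 kt
Leg 3: heading=357.7°, groundspeed=125.4 kt

Leg 1: desired track 0.3°; wind correction -8.2° → command heading 352.1°, groundspeed 123.3 kt
Leg 2: desired track 352.2°; wind correction -6.9° → command heading 345.3°, groundspeed 121.0 kt
Leg 3: desired track 6.9°; wind correction -9.2° → command heading 357.7°, groundspeed 125.4 kt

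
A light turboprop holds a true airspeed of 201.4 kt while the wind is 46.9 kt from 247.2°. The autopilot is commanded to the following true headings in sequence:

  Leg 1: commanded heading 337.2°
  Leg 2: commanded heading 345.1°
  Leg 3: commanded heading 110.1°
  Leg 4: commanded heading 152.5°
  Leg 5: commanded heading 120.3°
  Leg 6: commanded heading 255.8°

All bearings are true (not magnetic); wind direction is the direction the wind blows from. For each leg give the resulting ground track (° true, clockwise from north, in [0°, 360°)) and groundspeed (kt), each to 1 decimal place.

Leg 1: heading 337.2°; drift +13.1° → track 350.3°, groundspeed 206.8 kt
Leg 2: heading 345.1°; drift +12.6° → track 357.7°, groundspeed 213.0 kt
Leg 3: heading 110.1°; drift -7.7° → track 102.4°, groundspeed 237.9 kt
Leg 4: heading 152.5°; drift -12.8° → track 139.7°, groundspeed 210.5 kt
Leg 5: heading 120.3°; drift -9.3° → track 111.0°, groundspeed 232.6 kt
Leg 6: heading 255.8°; drift +2.6° → track 258.4°, groundspeed 155.2 kt

Leg 1: track=350.3°, groundspeed=206.8 kt
Leg 2: track=357.7°, groundspeed=213.0 kt
Leg 3: track=102.4°, groundspeed=237.9 kt
Leg 4: track=139.7°, groundspeed=210.5 kt
Leg 5: track=111.0°, groundspeed=232.6 kt
Leg 6: track=258.4°, groundspeed=155.2 kt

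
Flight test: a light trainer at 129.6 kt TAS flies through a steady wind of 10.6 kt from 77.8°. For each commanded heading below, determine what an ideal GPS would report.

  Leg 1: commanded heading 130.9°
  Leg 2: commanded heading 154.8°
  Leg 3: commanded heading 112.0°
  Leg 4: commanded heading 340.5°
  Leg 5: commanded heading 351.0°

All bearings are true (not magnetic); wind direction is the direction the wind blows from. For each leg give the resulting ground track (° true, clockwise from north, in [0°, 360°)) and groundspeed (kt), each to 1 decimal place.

Leg 1: heading 130.9°; drift +3.9° → track 134.8°, groundspeed 123.5 kt
Leg 2: heading 154.8°; drift +4.6° → track 159.4°, groundspeed 127.6 kt
Leg 3: heading 112.0°; drift +2.8° → track 114.8°, groundspeed 121.0 kt
Leg 4: heading 340.5°; drift -4.6° → track 335.9°, groundspeed 131.4 kt
Leg 5: heading 351.0°; drift -4.7° → track 346.3°, groundspeed 129.4 kt

Leg 1: track=134.8°, groundspeed=123.5 kt
Leg 2: track=159.4°, groundspeed=127.6 kt
Leg 3: track=114.8°, groundspeed=121.0 kt
Leg 4: track=335.9°, groundspeed=131.4 kt
Leg 5: track=346.3°, groundspeed=129.4 kt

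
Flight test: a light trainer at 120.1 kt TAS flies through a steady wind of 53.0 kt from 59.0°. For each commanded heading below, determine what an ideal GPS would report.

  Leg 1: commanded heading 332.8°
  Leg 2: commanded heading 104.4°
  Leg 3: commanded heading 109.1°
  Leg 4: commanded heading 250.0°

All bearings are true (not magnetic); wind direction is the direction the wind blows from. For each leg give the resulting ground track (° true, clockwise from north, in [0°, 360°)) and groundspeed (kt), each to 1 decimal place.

Leg 1: heading 332.8°; drift -24.4° → track 308.4°, groundspeed 128.0 kt
Leg 2: heading 104.4°; drift +24.5° → track 128.9°, groundspeed 91.1 kt
Leg 3: heading 109.1°; drift +25.3° → track 134.4°, groundspeed 95.2 kt
Leg 4: heading 250.0°; drift -3.4° → track 246.6°, groundspeed 172.4 kt

Leg 1: track=308.4°, groundspeed=128.0 kt
Leg 2: track=128.9°, groundspeed=91.1 kt
Leg 3: track=134.4°, groundspeed=95.2 kt
Leg 4: track=246.6°, groundspeed=172.4 kt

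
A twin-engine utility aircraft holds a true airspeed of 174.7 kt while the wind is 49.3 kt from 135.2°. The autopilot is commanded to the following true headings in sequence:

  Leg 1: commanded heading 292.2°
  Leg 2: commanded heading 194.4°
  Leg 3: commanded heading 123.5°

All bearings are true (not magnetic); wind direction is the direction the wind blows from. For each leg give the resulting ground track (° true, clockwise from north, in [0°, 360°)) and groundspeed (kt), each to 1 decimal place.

Leg 1: heading 292.2°; drift +5.0° → track 297.2°, groundspeed 220.9 kt
Leg 2: heading 194.4°; drift +15.8° → track 210.2°, groundspeed 155.3 kt
Leg 3: heading 123.5°; drift -4.5° → track 119.0°, groundspeed 126.8 kt

Leg 1: track=297.2°, groundspeed=220.9 kt
Leg 2: track=210.2°, groundspeed=155.3 kt
Leg 3: track=119.0°, groundspeed=126.8 kt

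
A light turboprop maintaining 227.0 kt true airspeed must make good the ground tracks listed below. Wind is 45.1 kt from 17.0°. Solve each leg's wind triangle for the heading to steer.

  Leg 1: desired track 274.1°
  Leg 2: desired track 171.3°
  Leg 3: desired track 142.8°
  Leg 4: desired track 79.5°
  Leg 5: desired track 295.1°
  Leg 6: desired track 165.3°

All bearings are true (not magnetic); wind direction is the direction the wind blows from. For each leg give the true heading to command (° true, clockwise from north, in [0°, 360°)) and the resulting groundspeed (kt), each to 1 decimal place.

Leg 1: desired track 274.1°; wind correction +11.2° → command heading 285.3°, groundspeed 232.8 kt
Leg 2: desired track 171.3°; wind correction -4.9° → command heading 166.4°, groundspeed 266.8 kt
Leg 3: desired track 142.8°; wind correction -9.3° → command heading 133.5°, groundspeed 250.4 kt
Leg 4: desired track 79.5°; wind correction -10.2° → command heading 69.3°, groundspeed 202.6 kt
Leg 5: desired track 295.1°; wind correction +11.3° → command heading 306.4°, groundspeed 216.2 kt
Leg 6: desired track 165.3°; wind correction -6.0° → command heading 159.3°, groundspeed 264.1 kt

Leg 1: heading=285.3°, groundspeed=232.8 kt
Leg 2: heading=166.4°, groundspeed=266.8 kt
Leg 3: heading=133.5°, groundspeed=250.4 kt
Leg 4: heading=69.3°, groundspeed=202.6 kt
Leg 5: heading=306.4°, groundspeed=216.2 kt
Leg 6: heading=159.3°, groundspeed=264.1 kt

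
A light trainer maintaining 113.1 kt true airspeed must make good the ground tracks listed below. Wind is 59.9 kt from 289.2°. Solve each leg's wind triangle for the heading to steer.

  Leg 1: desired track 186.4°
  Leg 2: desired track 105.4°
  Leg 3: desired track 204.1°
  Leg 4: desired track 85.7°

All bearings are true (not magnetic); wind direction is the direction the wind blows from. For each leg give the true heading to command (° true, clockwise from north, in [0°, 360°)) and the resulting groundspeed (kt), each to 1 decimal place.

Leg 1: desired track 186.4°; wind correction +31.1° → command heading 217.5°, groundspeed 110.1 kt
Leg 2: desired track 105.4°; wind correction -2.0° → command heading 103.4°, groundspeed 172.8 kt
Leg 3: desired track 204.1°; wind correction +31.8° → command heading 235.9°, groundspeed 91.0 kt
Leg 4: desired track 85.7°; wind correction -12.2° → command heading 73.5°, groundspeed 165.5 kt

Leg 1: heading=217.5°, groundspeed=110.1 kt
Leg 2: heading=103.4°, groundspeed=172.8 kt
Leg 3: heading=235.9°, groundspeed=91.0 kt
Leg 4: heading=73.5°, groundspeed=165.5 kt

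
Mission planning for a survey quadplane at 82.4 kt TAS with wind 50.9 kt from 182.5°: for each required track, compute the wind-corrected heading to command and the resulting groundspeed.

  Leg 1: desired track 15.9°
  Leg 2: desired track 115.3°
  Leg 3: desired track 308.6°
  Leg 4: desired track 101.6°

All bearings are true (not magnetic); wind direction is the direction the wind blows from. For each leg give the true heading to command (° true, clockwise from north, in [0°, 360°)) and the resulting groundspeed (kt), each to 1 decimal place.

Leg 1: desired track 15.9°; wind correction +8.2° → command heading 24.1°, groundspeed 131.1 kt
Leg 2: desired track 115.3°; wind correction +34.7° → command heading 150.0°, groundspeed 48.0 kt
Leg 3: desired track 308.6°; wind correction -29.9° → command heading 278.7°, groundspeed 101.4 kt
Leg 4: desired track 101.6°; wind correction +37.6° → command heading 139.2°, groundspeed 57.2 kt

Leg 1: heading=24.1°, groundspeed=131.1 kt
Leg 2: heading=150.0°, groundspeed=48.0 kt
Leg 3: heading=278.7°, groundspeed=101.4 kt
Leg 4: heading=139.2°, groundspeed=57.2 kt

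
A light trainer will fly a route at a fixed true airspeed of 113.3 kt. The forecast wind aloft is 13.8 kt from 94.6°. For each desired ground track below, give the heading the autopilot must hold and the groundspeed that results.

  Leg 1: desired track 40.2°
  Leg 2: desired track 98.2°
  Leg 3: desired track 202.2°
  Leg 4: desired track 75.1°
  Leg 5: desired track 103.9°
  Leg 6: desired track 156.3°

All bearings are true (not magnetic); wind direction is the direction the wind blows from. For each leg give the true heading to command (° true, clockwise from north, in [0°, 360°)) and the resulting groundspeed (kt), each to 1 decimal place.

Leg 1: heading=45.9°, groundspeed=104.7 kt
Leg 2: heading=97.8°, groundspeed=99.5 kt
Leg 3: heading=195.5°, groundspeed=116.7 kt
Leg 4: heading=77.4°, groundspeed=100.2 kt
Leg 5: heading=102.8°, groundspeed=99.7 kt
Leg 6: heading=150.1°, groundspeed=106.1 kt

Leg 1: desired track 40.2°; wind correction +5.7° → command heading 45.9°, groundspeed 104.7 kt
Leg 2: desired track 98.2°; wind correction -0.4° → command heading 97.8°, groundspeed 99.5 kt
Leg 3: desired track 202.2°; wind correction -6.7° → command heading 195.5°, groundspeed 116.7 kt
Leg 4: desired track 75.1°; wind correction +2.3° → command heading 77.4°, groundspeed 100.2 kt
Leg 5: desired track 103.9°; wind correction -1.1° → command heading 102.8°, groundspeed 99.7 kt
Leg 6: desired track 156.3°; wind correction -6.2° → command heading 150.1°, groundspeed 106.1 kt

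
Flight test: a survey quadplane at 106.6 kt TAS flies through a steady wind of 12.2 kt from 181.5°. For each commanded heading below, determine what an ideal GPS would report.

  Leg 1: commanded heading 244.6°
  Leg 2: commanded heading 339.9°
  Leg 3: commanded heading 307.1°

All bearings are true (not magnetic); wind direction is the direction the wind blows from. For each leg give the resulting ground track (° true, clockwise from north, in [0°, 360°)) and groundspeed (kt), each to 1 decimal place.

Leg 1: heading 244.6°; drift +6.1° → track 250.7°, groundspeed 101.7 kt
Leg 2: heading 339.9°; drift +2.2° → track 342.1°, groundspeed 118.0 kt
Leg 3: heading 307.1°; drift +5.0° → track 312.1°, groundspeed 114.1 kt

Leg 1: track=250.7°, groundspeed=101.7 kt
Leg 2: track=342.1°, groundspeed=118.0 kt
Leg 3: track=312.1°, groundspeed=114.1 kt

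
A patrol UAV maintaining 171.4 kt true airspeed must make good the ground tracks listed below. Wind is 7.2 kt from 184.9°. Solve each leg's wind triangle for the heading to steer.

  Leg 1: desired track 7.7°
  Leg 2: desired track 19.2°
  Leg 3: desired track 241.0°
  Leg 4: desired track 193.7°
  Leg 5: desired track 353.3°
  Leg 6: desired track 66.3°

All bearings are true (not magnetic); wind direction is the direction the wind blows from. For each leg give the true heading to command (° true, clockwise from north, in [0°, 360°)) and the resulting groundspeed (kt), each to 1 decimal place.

Leg 1: heading=7.8°, groundspeed=178.6 kt
Leg 2: heading=19.8°, groundspeed=178.4 kt
Leg 3: heading=239.0°, groundspeed=167.3 kt
Leg 4: heading=193.3°, groundspeed=164.3 kt
Leg 5: heading=352.8°, groundspeed=178.4 kt
Leg 6: heading=68.4°, groundspeed=174.7 kt

Leg 1: desired track 7.7°; wind correction +0.1° → command heading 7.8°, groundspeed 178.6 kt
Leg 2: desired track 19.2°; wind correction +0.6° → command heading 19.8°, groundspeed 178.4 kt
Leg 3: desired track 241.0°; wind correction -2.0° → command heading 239.0°, groundspeed 167.3 kt
Leg 4: desired track 193.7°; wind correction -0.4° → command heading 193.3°, groundspeed 164.3 kt
Leg 5: desired track 353.3°; wind correction -0.5° → command heading 352.8°, groundspeed 178.4 kt
Leg 6: desired track 66.3°; wind correction +2.1° → command heading 68.4°, groundspeed 174.7 kt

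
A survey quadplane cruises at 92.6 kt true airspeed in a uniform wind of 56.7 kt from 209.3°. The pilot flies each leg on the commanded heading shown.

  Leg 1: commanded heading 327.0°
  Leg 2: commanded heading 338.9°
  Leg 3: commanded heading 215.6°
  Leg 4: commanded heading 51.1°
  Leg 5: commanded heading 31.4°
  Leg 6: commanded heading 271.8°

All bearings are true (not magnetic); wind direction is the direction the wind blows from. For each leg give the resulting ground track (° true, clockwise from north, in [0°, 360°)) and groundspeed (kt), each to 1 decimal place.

Leg 1: heading 327.0°; drift +22.9° → track 349.9°, groundspeed 129.1 kt
Leg 2: heading 338.9°; drift +18.7° → track 357.6°, groundspeed 136.0 kt
Leg 3: heading 215.6°; drift +9.7° → track 225.3°, groundspeed 36.8 kt
Leg 4: heading 51.1°; drift -8.2° → track 42.9°, groundspeed 146.8 kt
Leg 5: heading 31.4°; drift -0.8° → track 30.6°, groundspeed 149.3 kt
Leg 6: heading 271.8°; drift +37.1° → track 308.9°, groundspeed 83.3 kt

Leg 1: track=349.9°, groundspeed=129.1 kt
Leg 2: track=357.6°, groundspeed=136.0 kt
Leg 3: track=225.3°, groundspeed=36.8 kt
Leg 4: track=42.9°, groundspeed=146.8 kt
Leg 5: track=30.6°, groundspeed=149.3 kt
Leg 6: track=308.9°, groundspeed=83.3 kt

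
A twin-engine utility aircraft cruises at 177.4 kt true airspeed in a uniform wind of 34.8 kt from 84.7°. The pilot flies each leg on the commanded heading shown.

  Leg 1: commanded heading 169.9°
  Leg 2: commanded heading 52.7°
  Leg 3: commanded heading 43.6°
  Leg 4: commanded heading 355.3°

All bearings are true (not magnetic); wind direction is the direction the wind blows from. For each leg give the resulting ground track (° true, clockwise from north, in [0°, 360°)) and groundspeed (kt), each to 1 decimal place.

Leg 1: track=181.1°, groundspeed=177.9 kt
Leg 2: track=45.6°, groundspeed=149.0 kt
Leg 3: track=35.0°, groundspeed=152.9 kt
Leg 4: track=344.2°, groundspeed=180.4 kt

Leg 1: heading 169.9°; drift +11.2° → track 181.1°, groundspeed 177.9 kt
Leg 2: heading 52.7°; drift -7.1° → track 45.6°, groundspeed 149.0 kt
Leg 3: heading 43.6°; drift -8.6° → track 35.0°, groundspeed 152.9 kt
Leg 4: heading 355.3°; drift -11.1° → track 344.2°, groundspeed 180.4 kt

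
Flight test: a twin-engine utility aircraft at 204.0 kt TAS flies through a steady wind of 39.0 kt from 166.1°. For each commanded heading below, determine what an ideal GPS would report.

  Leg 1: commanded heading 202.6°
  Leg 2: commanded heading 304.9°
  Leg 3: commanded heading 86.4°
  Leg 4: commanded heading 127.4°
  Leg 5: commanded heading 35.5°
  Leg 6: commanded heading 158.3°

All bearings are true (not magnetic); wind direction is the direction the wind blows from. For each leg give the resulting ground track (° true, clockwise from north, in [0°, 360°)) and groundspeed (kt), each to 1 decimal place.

Leg 1: track=210.3°, groundspeed=174.2 kt
Leg 2: track=311.2°, groundspeed=234.8 kt
Leg 3: track=75.4°, groundspeed=200.7 kt
Leg 4: track=119.4°, groundspeed=175.3 kt
Leg 5: track=28.1°, groundspeed=231.3 kt
Leg 6: track=156.5°, groundspeed=165.4 kt

Leg 1: heading 202.6°; drift +7.7° → track 210.3°, groundspeed 174.2 kt
Leg 2: heading 304.9°; drift +6.3° → track 311.2°, groundspeed 234.8 kt
Leg 3: heading 86.4°; drift -11.0° → track 75.4°, groundspeed 200.7 kt
Leg 4: heading 127.4°; drift -8.0° → track 119.4°, groundspeed 175.3 kt
Leg 5: heading 35.5°; drift -7.4° → track 28.1°, groundspeed 231.3 kt
Leg 6: heading 158.3°; drift -1.8° → track 156.5°, groundspeed 165.4 kt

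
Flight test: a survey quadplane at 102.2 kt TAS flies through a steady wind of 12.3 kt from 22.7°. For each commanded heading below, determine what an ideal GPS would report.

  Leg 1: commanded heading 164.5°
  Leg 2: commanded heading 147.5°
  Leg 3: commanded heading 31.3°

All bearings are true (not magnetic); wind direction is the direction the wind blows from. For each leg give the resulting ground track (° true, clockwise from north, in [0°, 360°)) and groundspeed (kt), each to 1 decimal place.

Leg 1: heading 164.5°; drift +3.9° → track 168.4°, groundspeed 112.1 kt
Leg 2: heading 147.5°; drift +5.3° → track 152.8°, groundspeed 109.7 kt
Leg 3: heading 31.3°; drift +1.2° → track 32.5°, groundspeed 90.1 kt

Leg 1: track=168.4°, groundspeed=112.1 kt
Leg 2: track=152.8°, groundspeed=109.7 kt
Leg 3: track=32.5°, groundspeed=90.1 kt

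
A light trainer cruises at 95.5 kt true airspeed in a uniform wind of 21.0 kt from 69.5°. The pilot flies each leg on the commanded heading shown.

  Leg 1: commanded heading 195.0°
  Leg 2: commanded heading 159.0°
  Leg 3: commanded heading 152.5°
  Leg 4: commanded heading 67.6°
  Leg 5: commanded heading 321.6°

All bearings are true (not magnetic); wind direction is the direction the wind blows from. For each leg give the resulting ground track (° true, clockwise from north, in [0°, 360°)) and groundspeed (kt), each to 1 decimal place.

Leg 1: track=204.0°, groundspeed=109.0 kt
Leg 2: track=171.4°, groundspeed=97.6 kt
Leg 3: track=165.1°, groundspeed=95.2 kt
Leg 4: track=67.1°, groundspeed=74.5 kt
Leg 5: track=310.5°, groundspeed=103.9 kt

Leg 1: heading 195.0°; drift +9.0° → track 204.0°, groundspeed 109.0 kt
Leg 2: heading 159.0°; drift +12.4° → track 171.4°, groundspeed 97.6 kt
Leg 3: heading 152.5°; drift +12.6° → track 165.1°, groundspeed 95.2 kt
Leg 4: heading 67.6°; drift -0.5° → track 67.1°, groundspeed 74.5 kt
Leg 5: heading 321.6°; drift -11.1° → track 310.5°, groundspeed 103.9 kt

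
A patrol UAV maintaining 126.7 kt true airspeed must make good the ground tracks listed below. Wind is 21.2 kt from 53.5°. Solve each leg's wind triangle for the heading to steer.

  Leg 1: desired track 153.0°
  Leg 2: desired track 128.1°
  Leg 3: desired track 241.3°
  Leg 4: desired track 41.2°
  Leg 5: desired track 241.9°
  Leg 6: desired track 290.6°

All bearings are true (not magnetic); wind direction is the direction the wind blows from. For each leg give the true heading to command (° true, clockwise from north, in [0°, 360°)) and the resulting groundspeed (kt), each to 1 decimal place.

Leg 1: heading=143.5°, groundspeed=128.5 kt
Leg 2: heading=118.8°, groundspeed=119.4 kt
Leg 3: heading=242.6°, groundspeed=147.7 kt
Leg 4: heading=43.2°, groundspeed=105.9 kt
Leg 5: heading=243.3°, groundspeed=147.6 kt
Leg 6: heading=298.7°, groundspeed=137.0 kt

Leg 1: desired track 153.0°; wind correction -9.5° → command heading 143.5°, groundspeed 128.5 kt
Leg 2: desired track 128.1°; wind correction -9.3° → command heading 118.8°, groundspeed 119.4 kt
Leg 3: desired track 241.3°; wind correction +1.3° → command heading 242.6°, groundspeed 147.7 kt
Leg 4: desired track 41.2°; wind correction +2.0° → command heading 43.2°, groundspeed 105.9 kt
Leg 5: desired track 241.9°; wind correction +1.4° → command heading 243.3°, groundspeed 147.6 kt
Leg 6: desired track 290.6°; wind correction +8.1° → command heading 298.7°, groundspeed 137.0 kt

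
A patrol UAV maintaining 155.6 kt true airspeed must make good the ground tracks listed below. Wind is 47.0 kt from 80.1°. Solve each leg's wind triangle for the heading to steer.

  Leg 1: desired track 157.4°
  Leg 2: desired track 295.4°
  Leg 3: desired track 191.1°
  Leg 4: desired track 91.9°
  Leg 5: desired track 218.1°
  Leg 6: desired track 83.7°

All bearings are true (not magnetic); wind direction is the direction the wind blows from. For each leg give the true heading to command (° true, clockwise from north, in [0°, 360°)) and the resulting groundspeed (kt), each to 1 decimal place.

Leg 1: desired track 157.4°; wind correction -17.1° → command heading 140.3°, groundspeed 138.4 kt
Leg 2: desired track 295.4°; wind correction +10.1° → command heading 305.5°, groundspeed 191.6 kt
Leg 3: desired track 191.1°; wind correction -16.4° → command heading 174.7°, groundspeed 166.1 kt
Leg 4: desired track 91.9°; wind correction -3.5° → command heading 88.4°, groundspeed 109.3 kt
Leg 5: desired track 218.1°; wind correction -11.7° → command heading 206.4°, groundspeed 187.3 kt
Leg 6: desired track 83.7°; wind correction -1.1° → command heading 82.6°, groundspeed 108.7 kt

Leg 1: heading=140.3°, groundspeed=138.4 kt
Leg 2: heading=305.5°, groundspeed=191.6 kt
Leg 3: heading=174.7°, groundspeed=166.1 kt
Leg 4: heading=88.4°, groundspeed=109.3 kt
Leg 5: heading=206.4°, groundspeed=187.3 kt
Leg 6: heading=82.6°, groundspeed=108.7 kt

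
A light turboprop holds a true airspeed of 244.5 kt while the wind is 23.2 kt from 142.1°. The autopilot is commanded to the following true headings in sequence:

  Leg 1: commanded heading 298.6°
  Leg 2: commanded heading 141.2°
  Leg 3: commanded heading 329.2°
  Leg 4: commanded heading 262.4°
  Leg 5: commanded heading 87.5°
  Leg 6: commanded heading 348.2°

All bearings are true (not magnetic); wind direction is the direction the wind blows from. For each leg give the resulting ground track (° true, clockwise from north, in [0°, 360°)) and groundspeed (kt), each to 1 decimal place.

Leg 1: track=300.6°, groundspeed=265.9 kt
Leg 2: track=141.1°, groundspeed=221.3 kt
Leg 3: track=328.6°, groundspeed=267.5 kt
Leg 4: track=266.9°, groundspeed=257.0 kt
Leg 5: track=82.8°, groundspeed=231.8 kt
Leg 6: track=346.0°, groundspeed=265.5 kt

Leg 1: heading 298.6°; drift +2.0° → track 300.6°, groundspeed 265.9 kt
Leg 2: heading 141.2°; drift -0.1° → track 141.1°, groundspeed 221.3 kt
Leg 3: heading 329.2°; drift -0.6° → track 328.6°, groundspeed 267.5 kt
Leg 4: heading 262.4°; drift +4.5° → track 266.9°, groundspeed 257.0 kt
Leg 5: heading 87.5°; drift -4.7° → track 82.8°, groundspeed 231.8 kt
Leg 6: heading 348.2°; drift -2.2° → track 346.0°, groundspeed 265.5 kt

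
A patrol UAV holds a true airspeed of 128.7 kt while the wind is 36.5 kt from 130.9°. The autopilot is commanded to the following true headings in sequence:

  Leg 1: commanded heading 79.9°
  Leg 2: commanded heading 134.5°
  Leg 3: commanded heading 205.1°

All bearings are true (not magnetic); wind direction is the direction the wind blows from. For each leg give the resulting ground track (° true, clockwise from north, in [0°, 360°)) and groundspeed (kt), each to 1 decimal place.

Leg 1: heading 79.9°; drift -15.0° → track 64.9°, groundspeed 109.5 kt
Leg 2: heading 134.5°; drift +1.4° → track 135.9°, groundspeed 92.3 kt
Leg 3: heading 205.1°; drift +16.5° → track 221.6°, groundspeed 123.8 kt

Leg 1: track=64.9°, groundspeed=109.5 kt
Leg 2: track=135.9°, groundspeed=92.3 kt
Leg 3: track=221.6°, groundspeed=123.8 kt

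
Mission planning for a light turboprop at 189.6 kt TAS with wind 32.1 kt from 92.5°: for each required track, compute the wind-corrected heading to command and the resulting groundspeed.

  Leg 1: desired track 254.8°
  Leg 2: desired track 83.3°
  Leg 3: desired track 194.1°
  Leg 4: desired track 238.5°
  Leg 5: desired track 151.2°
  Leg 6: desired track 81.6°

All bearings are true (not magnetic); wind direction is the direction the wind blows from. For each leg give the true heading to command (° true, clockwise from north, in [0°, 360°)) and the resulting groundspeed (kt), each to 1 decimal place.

Leg 1: desired track 254.8°; wind correction -3.0° → command heading 251.8°, groundspeed 219.9 kt
Leg 2: desired track 83.3°; wind correction +1.6° → command heading 84.9°, groundspeed 157.8 kt
Leg 3: desired track 194.1°; wind correction -9.5° → command heading 184.6°, groundspeed 193.4 kt
Leg 4: desired track 238.5°; wind correction -5.4° → command heading 233.1°, groundspeed 215.4 kt
Leg 5: desired track 151.2°; wind correction -8.3° → command heading 142.9°, groundspeed 170.9 kt
Leg 6: desired track 81.6°; wind correction +1.8° → command heading 83.4°, groundspeed 158.0 kt

Leg 1: heading=251.8°, groundspeed=219.9 kt
Leg 2: heading=84.9°, groundspeed=157.8 kt
Leg 3: heading=184.6°, groundspeed=193.4 kt
Leg 4: heading=233.1°, groundspeed=215.4 kt
Leg 5: heading=142.9°, groundspeed=170.9 kt
Leg 6: heading=83.4°, groundspeed=158.0 kt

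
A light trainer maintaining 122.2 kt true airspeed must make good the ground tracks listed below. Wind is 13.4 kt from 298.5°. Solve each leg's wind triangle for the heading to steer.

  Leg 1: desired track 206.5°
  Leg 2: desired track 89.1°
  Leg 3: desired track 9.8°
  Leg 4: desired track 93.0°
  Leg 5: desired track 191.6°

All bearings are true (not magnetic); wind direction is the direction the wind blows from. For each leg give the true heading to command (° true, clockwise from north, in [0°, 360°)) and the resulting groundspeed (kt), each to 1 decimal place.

Leg 1: desired track 206.5°; wind correction +6.3° → command heading 212.8°, groundspeed 121.9 kt
Leg 2: desired track 89.1°; wind correction -3.1° → command heading 86.0°, groundspeed 133.7 kt
Leg 3: desired track 9.8°; wind correction -6.0° → command heading 3.8°, groundspeed 117.2 kt
Leg 4: desired track 93.0°; wind correction -2.7° → command heading 90.3°, groundspeed 134.2 kt
Leg 5: desired track 191.6°; wind correction +6.0° → command heading 197.6°, groundspeed 125.4 kt

Leg 1: heading=212.8°, groundspeed=121.9 kt
Leg 2: heading=86.0°, groundspeed=133.7 kt
Leg 3: heading=3.8°, groundspeed=117.2 kt
Leg 4: heading=90.3°, groundspeed=134.2 kt
Leg 5: heading=197.6°, groundspeed=125.4 kt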